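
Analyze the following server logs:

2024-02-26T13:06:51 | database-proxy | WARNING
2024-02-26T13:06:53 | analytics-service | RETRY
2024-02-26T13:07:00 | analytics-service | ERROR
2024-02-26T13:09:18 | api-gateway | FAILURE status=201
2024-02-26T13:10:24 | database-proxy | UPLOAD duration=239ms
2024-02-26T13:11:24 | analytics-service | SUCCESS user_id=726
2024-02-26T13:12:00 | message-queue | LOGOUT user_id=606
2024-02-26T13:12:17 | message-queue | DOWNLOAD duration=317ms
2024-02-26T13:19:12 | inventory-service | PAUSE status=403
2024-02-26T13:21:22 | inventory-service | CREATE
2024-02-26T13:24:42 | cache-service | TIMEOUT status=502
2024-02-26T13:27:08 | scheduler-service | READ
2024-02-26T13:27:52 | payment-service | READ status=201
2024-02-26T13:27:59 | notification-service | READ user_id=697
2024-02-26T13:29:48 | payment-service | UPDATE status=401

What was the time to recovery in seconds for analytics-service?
264

To calculate recovery time:

1. Find ERROR event for analytics-service: 2024-02-26T13:07:00
2. Find next SUCCESS event for analytics-service: 2024-02-26T13:11:24
3. Recovery time: 2024-02-26T13:11:24 - 2024-02-26T13:07:00 = 264 seconds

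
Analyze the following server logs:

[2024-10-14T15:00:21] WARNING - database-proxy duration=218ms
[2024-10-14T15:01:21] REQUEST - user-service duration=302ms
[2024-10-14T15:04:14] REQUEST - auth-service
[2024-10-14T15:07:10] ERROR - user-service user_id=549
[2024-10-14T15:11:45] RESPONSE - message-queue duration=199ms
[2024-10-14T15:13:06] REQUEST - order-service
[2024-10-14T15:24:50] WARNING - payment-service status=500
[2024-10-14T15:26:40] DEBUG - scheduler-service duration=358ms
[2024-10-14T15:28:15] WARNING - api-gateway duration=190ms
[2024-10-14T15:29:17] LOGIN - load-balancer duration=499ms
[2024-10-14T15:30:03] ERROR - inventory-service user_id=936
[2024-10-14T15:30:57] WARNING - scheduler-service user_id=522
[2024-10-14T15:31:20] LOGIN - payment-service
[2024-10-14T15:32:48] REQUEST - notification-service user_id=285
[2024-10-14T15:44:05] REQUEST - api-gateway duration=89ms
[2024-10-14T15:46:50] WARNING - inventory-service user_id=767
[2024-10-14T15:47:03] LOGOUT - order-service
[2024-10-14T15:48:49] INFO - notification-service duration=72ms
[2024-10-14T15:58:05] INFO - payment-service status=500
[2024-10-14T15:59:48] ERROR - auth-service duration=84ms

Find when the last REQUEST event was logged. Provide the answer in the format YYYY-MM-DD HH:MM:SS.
2024-10-14 15:44:05

To find the last event:

1. Filter for all REQUEST events
2. Sort by timestamp
3. Select the last one
4. Timestamp: 2024-10-14 15:44:05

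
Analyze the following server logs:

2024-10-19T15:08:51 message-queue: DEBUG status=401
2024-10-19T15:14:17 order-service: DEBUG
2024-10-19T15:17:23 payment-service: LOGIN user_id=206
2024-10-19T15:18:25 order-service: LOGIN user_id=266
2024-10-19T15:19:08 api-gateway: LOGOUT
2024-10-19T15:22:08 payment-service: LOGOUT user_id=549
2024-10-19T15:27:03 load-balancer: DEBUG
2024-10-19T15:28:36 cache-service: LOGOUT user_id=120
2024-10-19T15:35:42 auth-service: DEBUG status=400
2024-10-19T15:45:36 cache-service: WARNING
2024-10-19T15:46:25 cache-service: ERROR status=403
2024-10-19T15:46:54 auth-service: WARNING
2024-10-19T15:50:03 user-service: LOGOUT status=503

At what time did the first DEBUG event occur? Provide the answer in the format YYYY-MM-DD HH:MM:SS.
2024-10-19 15:08:51

To find the first event:

1. Filter for all DEBUG events
2. Sort by timestamp
3. Select the first one
4. Timestamp: 2024-10-19 15:08:51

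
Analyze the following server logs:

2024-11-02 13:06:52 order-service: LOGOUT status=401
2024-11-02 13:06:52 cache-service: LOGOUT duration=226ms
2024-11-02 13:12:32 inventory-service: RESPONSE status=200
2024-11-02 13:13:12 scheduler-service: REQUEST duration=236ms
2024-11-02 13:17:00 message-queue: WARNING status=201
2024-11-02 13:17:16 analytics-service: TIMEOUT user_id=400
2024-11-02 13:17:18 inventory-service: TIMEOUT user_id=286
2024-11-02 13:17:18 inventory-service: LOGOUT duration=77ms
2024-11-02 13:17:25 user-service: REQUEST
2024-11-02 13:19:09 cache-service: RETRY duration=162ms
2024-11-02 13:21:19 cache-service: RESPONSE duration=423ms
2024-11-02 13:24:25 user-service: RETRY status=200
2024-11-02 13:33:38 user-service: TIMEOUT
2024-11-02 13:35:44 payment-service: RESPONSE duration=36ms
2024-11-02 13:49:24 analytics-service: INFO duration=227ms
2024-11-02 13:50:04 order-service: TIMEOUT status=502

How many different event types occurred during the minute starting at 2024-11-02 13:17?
4

To count unique event types:

1. Filter events in the minute starting at 2024-11-02 13:17
2. Extract event types from matching entries
3. Count unique types: 4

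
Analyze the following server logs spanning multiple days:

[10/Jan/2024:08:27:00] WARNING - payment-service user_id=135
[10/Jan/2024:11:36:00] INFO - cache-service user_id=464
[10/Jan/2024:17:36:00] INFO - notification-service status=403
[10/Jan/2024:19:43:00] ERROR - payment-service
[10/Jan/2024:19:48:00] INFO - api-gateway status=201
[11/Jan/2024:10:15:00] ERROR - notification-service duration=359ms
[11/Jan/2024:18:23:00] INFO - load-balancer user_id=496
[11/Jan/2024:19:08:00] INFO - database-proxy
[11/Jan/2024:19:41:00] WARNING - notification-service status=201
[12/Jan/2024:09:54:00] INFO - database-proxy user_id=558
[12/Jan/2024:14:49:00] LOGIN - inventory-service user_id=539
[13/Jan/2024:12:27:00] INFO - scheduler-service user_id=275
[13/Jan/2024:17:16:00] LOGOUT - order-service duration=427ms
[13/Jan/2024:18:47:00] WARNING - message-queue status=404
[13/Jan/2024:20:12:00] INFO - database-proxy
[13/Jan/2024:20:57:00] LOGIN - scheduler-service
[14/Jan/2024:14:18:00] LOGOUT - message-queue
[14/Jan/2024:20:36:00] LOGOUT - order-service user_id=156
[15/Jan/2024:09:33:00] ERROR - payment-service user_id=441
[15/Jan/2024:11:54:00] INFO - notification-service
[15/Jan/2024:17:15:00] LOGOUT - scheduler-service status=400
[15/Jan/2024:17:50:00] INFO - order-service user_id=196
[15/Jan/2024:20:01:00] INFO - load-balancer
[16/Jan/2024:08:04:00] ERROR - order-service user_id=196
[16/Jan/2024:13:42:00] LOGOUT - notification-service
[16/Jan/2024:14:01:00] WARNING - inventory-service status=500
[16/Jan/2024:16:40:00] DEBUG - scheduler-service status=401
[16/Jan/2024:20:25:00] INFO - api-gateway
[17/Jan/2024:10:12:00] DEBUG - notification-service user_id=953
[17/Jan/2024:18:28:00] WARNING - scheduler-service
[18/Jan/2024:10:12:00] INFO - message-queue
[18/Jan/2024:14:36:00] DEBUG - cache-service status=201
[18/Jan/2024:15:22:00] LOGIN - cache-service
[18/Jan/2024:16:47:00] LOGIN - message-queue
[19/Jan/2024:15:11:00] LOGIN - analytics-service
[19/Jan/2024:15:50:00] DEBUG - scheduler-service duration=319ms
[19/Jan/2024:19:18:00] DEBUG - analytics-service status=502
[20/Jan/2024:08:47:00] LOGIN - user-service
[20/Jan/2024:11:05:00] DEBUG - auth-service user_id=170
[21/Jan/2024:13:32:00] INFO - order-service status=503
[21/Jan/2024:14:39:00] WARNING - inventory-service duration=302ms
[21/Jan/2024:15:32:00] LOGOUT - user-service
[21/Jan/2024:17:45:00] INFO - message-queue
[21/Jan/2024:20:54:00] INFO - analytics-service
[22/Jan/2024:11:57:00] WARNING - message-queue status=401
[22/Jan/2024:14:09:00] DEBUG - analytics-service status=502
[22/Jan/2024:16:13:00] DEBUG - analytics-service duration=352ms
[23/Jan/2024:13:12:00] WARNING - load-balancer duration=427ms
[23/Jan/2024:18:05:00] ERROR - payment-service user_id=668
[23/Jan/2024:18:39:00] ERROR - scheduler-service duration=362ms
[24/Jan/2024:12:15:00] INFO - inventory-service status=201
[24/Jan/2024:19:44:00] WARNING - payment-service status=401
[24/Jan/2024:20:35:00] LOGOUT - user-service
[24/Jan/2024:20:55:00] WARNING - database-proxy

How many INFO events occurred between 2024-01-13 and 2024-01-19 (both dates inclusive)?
7

To filter by date range:

1. Date range: 2024-01-13 through 2024-01-19, both dates inclusive
2. Filter for INFO events whose date falls in this range
3. Count matching events: 7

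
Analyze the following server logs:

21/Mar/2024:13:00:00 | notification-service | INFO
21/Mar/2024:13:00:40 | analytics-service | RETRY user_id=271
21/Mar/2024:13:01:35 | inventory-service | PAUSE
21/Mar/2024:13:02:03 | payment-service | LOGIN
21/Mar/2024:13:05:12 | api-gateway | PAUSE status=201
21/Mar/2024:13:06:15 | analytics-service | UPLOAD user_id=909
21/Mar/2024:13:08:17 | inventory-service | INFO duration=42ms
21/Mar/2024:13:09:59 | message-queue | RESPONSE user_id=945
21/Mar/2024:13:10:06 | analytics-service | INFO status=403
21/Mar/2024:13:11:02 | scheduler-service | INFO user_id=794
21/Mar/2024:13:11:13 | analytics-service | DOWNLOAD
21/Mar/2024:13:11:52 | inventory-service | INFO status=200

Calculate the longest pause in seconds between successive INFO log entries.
497

To find the longest gap:

1. Extract all INFO events in chronological order
2. Calculate time differences between consecutive events
3. Find the maximum difference
4. Longest gap: 497 seconds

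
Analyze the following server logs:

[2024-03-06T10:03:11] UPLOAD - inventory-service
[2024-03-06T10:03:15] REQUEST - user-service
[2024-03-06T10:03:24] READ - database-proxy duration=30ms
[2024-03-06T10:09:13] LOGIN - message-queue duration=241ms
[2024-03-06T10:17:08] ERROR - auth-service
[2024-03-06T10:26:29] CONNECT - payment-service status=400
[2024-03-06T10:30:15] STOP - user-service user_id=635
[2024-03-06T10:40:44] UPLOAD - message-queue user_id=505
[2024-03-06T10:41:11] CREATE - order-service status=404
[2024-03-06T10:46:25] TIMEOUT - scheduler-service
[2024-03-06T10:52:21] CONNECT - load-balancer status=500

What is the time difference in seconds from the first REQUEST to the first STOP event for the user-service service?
1620

To find the time between events:

1. Locate the first REQUEST event for user-service: 2024-03-06T10:03:15
2. Locate the first STOP event for user-service: 2024-03-06T10:30:15
3. Calculate the difference: 2024-03-06T10:30:15 - 2024-03-06T10:03:15 = 1620 seconds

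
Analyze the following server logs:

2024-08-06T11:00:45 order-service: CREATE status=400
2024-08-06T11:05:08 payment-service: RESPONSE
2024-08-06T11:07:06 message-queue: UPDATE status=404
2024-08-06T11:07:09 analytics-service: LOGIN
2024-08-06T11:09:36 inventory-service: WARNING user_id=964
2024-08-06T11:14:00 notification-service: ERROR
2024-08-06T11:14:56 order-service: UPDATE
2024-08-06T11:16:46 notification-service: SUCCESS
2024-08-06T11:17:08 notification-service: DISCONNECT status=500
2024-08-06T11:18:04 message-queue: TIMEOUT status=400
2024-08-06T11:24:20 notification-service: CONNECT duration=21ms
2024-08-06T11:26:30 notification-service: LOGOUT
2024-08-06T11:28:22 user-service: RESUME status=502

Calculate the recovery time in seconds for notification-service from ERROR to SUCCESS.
166

To calculate recovery time:

1. Find ERROR event for notification-service: 2024-08-06T11:14:00
2. Find next SUCCESS event for notification-service: 2024-08-06T11:16:46
3. Recovery time: 2024-08-06T11:16:46 - 2024-08-06T11:14:00 = 166 seconds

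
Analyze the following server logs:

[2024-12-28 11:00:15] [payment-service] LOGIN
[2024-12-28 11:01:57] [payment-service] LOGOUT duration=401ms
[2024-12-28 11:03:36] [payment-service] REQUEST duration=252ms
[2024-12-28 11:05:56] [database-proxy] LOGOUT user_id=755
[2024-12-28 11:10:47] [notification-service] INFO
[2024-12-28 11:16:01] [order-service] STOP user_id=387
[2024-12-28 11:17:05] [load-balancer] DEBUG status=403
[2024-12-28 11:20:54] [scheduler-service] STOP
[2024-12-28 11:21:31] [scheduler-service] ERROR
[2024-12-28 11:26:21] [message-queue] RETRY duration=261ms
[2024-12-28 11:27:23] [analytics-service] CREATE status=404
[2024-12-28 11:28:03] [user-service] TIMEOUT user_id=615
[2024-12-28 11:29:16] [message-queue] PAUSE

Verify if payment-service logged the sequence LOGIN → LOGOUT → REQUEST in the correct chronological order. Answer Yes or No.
Yes

To verify sequence order:

1. Find all events in sequence LOGIN → LOGOUT → REQUEST for payment-service
2. Extract their timestamps
3. Check if timestamps are in ascending order
4. Result: Yes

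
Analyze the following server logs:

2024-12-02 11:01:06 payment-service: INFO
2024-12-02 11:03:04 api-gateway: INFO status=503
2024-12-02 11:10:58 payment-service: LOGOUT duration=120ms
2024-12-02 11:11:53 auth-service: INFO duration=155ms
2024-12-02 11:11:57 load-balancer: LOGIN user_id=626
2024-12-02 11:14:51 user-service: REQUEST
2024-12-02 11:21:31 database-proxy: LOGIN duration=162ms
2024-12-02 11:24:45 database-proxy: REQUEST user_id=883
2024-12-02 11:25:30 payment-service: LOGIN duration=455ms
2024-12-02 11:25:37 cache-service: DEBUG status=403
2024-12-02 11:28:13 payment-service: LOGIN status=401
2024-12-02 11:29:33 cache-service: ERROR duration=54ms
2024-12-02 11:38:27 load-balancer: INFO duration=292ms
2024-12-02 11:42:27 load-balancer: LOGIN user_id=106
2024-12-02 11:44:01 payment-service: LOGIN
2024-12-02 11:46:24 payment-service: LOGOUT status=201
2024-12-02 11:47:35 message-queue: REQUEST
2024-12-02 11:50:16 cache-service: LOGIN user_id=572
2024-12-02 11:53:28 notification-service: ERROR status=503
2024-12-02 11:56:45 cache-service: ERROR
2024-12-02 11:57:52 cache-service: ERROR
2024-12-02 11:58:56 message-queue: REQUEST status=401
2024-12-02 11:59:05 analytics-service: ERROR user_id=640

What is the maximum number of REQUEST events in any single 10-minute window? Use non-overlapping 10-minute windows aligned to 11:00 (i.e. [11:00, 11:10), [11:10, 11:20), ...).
1

To find the burst window:

1. Divide the log period into non-overlapping 10-minute windows starting at 11:00
2. Count REQUEST events in each window
3. Find the window with maximum count
4. Maximum events in a window: 1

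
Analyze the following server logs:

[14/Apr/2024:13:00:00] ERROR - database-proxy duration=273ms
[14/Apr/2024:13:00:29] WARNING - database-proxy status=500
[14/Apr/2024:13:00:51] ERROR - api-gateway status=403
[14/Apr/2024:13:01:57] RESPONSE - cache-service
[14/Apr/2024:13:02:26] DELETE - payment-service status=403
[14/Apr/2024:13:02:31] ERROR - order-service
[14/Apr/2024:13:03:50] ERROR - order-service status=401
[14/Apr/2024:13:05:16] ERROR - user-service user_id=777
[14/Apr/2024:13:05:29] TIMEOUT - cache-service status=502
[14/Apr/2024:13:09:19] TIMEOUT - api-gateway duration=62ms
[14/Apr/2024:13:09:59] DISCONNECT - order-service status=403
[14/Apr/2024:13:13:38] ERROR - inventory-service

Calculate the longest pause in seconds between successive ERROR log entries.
502

To find the longest gap:

1. Extract all ERROR events in chronological order
2. Calculate time differences between consecutive events
3. Find the maximum difference
4. Longest gap: 502 seconds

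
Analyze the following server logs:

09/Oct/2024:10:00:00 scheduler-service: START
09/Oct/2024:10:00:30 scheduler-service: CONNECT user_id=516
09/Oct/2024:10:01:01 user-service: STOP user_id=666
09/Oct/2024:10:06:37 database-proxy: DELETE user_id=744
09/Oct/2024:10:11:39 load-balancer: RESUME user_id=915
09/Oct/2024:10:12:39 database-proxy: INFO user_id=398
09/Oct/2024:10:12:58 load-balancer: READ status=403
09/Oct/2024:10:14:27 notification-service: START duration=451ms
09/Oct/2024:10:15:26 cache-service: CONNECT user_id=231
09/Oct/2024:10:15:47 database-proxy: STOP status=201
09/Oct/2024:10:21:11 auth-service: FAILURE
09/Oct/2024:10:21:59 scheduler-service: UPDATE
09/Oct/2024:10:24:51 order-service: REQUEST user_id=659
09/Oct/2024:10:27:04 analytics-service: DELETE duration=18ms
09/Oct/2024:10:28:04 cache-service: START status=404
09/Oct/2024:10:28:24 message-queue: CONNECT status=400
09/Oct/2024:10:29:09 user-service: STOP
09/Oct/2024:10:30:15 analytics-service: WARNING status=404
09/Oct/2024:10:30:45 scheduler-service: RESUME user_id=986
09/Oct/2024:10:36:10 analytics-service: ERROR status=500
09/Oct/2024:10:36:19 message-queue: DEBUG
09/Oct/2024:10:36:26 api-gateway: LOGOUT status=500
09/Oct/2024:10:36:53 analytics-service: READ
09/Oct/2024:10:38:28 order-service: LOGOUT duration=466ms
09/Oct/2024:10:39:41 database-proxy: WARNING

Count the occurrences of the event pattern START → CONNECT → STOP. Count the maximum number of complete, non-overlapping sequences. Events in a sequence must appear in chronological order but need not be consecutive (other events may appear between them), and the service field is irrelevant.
3

To count sequences:

1. Look for pattern: START → CONNECT → STOP
2. Greedily scan the log in chronological order, matching each sequence element in turn (ignoring service)
3. Each time the full pattern completes, increment the count and restart matching from the next event
4. Complete non-overlapping sequences found: 3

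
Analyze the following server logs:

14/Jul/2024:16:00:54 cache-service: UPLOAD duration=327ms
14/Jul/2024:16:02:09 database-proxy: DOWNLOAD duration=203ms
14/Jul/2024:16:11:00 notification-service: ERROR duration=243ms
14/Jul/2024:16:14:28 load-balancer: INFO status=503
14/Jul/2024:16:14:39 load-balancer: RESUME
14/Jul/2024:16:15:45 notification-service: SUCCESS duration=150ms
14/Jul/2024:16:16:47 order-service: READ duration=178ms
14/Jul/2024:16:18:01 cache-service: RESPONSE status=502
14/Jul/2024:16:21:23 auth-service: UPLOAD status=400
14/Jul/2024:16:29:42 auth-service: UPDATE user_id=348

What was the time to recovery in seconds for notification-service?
285

To calculate recovery time:

1. Find ERROR event for notification-service: 14/Jul/2024:16:11:00
2. Find next SUCCESS event for notification-service: 14/Jul/2024:16:15:45
3. Recovery time: 14/Jul/2024:16:15:45 - 14/Jul/2024:16:11:00 = 285 seconds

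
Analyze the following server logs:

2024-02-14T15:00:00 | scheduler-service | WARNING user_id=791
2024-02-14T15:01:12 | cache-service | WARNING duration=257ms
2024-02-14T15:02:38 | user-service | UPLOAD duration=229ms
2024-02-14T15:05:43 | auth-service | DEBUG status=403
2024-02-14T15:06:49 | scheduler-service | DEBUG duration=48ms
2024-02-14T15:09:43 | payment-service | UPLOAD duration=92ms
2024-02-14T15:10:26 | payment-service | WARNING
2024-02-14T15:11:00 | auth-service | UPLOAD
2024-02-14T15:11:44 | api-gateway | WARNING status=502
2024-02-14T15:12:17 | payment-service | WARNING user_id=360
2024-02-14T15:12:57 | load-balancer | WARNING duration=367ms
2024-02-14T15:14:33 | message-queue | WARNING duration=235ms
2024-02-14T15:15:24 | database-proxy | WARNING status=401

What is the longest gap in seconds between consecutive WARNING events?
554

To find the longest gap:

1. Extract all WARNING events in chronological order
2. Calculate time differences between consecutive events
3. Find the maximum difference
4. Longest gap: 554 seconds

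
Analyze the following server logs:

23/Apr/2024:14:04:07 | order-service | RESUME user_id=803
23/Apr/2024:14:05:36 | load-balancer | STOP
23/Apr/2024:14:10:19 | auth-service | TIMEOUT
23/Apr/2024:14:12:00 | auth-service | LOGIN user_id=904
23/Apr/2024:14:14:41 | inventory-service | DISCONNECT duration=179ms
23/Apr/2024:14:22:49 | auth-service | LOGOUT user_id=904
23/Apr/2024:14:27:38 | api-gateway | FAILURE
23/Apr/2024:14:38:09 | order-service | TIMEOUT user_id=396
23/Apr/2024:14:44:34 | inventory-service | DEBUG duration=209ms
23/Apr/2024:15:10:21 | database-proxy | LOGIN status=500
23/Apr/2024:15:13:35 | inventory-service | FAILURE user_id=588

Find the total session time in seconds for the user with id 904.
649

To calculate session duration:

1. Find LOGIN event for user_id=904: 23/Apr/2024:14:12:00
2. Find LOGOUT event for user_id=904: 23/Apr/2024:14:22:49
3. Session duration: 23/Apr/2024:14:22:49 - 23/Apr/2024:14:12:00 = 649 seconds (10 minutes)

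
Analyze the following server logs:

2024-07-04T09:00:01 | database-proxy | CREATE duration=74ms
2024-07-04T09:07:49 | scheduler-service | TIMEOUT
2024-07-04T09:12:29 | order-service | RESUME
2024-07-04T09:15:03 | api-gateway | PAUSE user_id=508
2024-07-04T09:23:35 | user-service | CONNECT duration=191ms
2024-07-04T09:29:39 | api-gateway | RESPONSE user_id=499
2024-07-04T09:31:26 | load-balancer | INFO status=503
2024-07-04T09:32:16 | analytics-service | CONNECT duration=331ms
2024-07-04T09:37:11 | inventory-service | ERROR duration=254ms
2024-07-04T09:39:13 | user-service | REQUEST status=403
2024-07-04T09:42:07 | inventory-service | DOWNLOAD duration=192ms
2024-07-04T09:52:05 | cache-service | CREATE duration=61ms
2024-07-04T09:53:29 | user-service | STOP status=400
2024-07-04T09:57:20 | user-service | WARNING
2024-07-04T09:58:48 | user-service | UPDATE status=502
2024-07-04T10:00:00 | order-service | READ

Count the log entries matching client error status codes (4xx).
2

To find matching entries:

1. Pattern to match: client error status codes (4xx)
2. Scan each log entry for the pattern
3. Count matches: 2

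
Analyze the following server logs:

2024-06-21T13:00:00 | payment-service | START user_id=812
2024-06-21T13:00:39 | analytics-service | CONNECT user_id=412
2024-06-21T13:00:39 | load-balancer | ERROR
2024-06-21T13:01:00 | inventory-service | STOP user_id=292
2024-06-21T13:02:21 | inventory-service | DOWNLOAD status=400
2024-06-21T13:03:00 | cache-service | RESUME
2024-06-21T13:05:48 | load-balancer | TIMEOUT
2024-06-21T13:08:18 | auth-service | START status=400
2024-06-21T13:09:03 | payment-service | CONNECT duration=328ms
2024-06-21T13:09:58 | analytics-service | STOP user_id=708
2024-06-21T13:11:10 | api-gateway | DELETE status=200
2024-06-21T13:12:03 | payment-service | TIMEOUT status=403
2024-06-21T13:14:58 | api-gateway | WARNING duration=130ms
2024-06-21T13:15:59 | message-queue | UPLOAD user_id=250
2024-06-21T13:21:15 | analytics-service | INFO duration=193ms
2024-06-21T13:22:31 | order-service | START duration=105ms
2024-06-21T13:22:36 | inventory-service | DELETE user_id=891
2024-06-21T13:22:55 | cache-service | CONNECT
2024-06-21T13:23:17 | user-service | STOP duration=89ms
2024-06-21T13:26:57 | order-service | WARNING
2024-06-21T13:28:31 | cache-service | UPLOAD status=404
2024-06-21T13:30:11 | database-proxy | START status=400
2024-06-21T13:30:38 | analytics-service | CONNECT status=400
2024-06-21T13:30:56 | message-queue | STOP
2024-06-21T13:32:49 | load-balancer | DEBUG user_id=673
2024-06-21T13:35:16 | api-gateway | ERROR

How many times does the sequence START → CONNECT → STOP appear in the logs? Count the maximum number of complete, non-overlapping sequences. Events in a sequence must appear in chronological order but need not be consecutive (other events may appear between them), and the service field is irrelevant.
4

To count sequences:

1. Look for pattern: START → CONNECT → STOP
2. Greedily scan the log in chronological order, matching each sequence element in turn (ignoring service)
3. Each time the full pattern completes, increment the count and restart matching from the next event
4. Complete non-overlapping sequences found: 4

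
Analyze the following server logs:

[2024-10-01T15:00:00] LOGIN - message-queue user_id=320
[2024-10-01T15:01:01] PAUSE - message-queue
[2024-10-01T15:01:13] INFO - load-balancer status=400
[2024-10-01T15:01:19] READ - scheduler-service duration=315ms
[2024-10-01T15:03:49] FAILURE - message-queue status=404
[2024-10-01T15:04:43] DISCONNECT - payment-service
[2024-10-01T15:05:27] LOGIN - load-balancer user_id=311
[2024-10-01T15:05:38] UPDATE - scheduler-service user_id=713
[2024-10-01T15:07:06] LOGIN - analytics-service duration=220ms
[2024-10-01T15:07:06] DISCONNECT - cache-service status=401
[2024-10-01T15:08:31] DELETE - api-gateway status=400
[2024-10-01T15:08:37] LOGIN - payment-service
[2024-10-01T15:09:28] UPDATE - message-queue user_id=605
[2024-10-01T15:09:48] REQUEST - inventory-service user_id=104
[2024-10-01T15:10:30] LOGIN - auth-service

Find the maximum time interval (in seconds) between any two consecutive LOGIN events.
327

To find the longest gap:

1. Extract all LOGIN events in chronological order
2. Calculate time differences between consecutive events
3. Find the maximum difference
4. Longest gap: 327 seconds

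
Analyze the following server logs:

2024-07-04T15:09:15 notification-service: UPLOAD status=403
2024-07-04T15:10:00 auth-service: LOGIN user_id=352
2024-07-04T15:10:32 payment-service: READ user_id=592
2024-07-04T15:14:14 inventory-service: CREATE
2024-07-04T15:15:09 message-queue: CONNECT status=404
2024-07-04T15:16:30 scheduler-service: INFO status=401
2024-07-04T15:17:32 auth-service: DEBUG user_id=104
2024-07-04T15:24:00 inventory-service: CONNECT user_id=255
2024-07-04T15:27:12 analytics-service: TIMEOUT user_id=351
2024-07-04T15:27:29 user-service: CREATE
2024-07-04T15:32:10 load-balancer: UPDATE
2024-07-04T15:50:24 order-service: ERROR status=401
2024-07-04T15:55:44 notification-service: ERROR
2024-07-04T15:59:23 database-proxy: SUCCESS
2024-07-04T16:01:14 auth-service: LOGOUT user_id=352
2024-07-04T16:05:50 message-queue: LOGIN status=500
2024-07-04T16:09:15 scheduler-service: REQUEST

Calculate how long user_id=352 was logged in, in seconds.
3074

To calculate session duration:

1. Find LOGIN event for user_id=352: 2024-07-04T15:10:00
2. Find LOGOUT event for user_id=352: 2024-07-04T16:01:14
3. Session duration: 2024-07-04T16:01:14 - 2024-07-04T15:10:00 = 3074 seconds (51 minutes)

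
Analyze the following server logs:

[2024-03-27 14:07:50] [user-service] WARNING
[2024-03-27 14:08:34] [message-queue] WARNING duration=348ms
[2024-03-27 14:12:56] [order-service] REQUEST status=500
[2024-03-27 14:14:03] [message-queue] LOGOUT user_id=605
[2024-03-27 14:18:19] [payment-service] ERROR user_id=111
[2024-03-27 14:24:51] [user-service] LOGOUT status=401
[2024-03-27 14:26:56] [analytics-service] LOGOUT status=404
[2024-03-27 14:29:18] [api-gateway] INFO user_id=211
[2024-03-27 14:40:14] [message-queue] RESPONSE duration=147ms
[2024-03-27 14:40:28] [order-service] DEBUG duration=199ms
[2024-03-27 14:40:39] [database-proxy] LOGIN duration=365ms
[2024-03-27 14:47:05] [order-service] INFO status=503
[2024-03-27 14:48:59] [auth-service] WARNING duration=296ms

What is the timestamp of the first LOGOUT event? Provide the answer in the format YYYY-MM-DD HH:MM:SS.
2024-03-27 14:14:03

To find the first event:

1. Filter for all LOGOUT events
2. Sort by timestamp
3. Select the first one
4. Timestamp: 2024-03-27 14:14:03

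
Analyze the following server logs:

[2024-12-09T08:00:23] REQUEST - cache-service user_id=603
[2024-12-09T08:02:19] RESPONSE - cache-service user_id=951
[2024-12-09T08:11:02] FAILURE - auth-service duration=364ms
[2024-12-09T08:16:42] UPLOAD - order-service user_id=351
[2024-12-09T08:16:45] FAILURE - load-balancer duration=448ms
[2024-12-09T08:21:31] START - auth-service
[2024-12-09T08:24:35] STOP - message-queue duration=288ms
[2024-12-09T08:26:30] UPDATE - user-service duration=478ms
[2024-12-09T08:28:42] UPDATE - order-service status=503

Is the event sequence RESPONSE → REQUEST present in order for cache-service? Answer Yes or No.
No

To verify sequence order:

1. Find all events in sequence RESPONSE → REQUEST for cache-service
2. Extract their timestamps
3. Check if timestamps are in ascending order
4. Result: No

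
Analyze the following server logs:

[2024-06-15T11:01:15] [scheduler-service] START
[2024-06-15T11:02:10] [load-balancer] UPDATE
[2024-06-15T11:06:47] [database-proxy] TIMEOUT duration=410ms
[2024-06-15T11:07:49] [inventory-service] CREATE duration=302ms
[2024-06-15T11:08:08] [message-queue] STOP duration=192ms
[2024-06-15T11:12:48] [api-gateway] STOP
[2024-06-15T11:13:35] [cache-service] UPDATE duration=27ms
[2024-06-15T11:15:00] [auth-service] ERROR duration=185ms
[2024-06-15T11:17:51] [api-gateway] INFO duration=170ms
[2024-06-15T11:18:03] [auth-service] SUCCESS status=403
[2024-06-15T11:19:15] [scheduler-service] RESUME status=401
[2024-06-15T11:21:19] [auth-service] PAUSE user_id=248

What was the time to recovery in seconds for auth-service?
183

To calculate recovery time:

1. Find ERROR event for auth-service: 2024-06-15T11:15:00
2. Find next SUCCESS event for auth-service: 2024-06-15T11:18:03
3. Recovery time: 2024-06-15T11:18:03 - 2024-06-15T11:15:00 = 183 seconds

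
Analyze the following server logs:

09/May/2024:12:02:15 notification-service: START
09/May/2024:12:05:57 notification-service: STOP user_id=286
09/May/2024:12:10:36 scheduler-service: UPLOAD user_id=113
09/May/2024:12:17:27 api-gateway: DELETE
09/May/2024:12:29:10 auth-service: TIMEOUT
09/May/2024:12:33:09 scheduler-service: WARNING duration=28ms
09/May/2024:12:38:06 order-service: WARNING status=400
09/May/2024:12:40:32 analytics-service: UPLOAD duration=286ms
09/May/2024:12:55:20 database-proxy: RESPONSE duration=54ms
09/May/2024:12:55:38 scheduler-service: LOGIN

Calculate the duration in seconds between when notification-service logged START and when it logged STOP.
222

To find the time between events:

1. Locate the first START event for notification-service: 09/May/2024:12:02:15
2. Locate the first STOP event for notification-service: 09/May/2024:12:05:57
3. Calculate the difference: 09/May/2024:12:05:57 - 09/May/2024:12:02:15 = 222 seconds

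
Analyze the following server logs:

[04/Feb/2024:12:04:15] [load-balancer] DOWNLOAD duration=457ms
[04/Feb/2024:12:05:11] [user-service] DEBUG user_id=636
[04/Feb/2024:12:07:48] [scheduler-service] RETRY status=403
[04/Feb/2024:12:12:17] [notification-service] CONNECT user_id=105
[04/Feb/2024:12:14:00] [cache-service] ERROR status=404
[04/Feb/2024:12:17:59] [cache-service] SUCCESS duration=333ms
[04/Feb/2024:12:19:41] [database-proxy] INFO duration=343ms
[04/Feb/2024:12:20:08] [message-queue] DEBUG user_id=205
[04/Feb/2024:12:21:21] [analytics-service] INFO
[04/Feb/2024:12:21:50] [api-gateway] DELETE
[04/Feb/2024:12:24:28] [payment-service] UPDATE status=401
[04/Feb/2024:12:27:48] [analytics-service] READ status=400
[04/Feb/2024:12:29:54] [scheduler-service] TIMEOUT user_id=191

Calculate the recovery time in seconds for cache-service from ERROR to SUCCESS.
239

To calculate recovery time:

1. Find ERROR event for cache-service: 04/Feb/2024:12:14:00
2. Find next SUCCESS event for cache-service: 04/Feb/2024:12:17:59
3. Recovery time: 04/Feb/2024:12:17:59 - 04/Feb/2024:12:14:00 = 239 seconds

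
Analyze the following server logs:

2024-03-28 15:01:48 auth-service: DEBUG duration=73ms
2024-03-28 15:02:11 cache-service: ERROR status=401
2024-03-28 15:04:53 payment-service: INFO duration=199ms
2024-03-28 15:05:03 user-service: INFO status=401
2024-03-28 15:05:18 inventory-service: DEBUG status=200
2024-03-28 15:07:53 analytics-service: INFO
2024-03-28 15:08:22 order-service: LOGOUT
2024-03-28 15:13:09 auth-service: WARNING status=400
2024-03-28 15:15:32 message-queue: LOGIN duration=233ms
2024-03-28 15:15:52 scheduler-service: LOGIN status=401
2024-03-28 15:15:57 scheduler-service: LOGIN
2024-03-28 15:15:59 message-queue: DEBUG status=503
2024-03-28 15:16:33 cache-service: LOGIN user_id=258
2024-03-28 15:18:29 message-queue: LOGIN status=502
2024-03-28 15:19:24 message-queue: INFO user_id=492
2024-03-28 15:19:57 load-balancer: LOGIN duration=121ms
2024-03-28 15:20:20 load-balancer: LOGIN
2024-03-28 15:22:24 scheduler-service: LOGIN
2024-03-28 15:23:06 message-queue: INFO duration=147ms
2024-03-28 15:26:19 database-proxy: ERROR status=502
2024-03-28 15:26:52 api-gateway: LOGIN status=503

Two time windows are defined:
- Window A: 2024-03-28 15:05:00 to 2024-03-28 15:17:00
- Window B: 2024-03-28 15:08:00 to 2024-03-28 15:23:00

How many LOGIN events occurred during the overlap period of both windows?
4

To find overlap events:

1. Window A: 2024-03-28 15:05:00 to 2024-03-28 15:17:00
2. Window B: 2024-03-28 15:08:00 to 2024-03-28 15:23:00
3. Overlap period: 2024-03-28 15:08:00 to 2024-03-28 15:17:00
4. Count LOGIN events in overlap: 4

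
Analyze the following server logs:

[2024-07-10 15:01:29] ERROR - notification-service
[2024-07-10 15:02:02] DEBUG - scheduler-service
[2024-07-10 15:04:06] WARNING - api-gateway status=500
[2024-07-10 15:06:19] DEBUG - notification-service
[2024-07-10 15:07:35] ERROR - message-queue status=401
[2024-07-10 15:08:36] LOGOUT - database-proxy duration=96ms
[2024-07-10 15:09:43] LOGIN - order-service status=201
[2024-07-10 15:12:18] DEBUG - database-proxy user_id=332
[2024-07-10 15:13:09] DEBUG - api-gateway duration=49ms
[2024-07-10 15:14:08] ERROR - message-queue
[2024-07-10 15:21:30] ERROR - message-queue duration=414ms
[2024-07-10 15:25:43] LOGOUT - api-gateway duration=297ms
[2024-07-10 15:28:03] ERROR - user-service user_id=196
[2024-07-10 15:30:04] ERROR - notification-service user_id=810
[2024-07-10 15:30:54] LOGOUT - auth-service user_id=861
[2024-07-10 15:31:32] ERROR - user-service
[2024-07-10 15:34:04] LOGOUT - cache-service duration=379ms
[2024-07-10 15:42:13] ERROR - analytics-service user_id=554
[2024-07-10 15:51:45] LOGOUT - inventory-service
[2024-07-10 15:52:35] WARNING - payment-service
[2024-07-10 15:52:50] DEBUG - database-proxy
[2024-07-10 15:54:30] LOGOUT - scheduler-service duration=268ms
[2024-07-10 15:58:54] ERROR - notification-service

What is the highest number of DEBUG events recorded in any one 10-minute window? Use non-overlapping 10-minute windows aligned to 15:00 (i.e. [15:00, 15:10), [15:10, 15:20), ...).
2

To find the burst window:

1. Divide the log period into non-overlapping 10-minute windows starting at 15:00
2. Count DEBUG events in each window
3. Find the window with maximum count
4. Maximum events in a window: 2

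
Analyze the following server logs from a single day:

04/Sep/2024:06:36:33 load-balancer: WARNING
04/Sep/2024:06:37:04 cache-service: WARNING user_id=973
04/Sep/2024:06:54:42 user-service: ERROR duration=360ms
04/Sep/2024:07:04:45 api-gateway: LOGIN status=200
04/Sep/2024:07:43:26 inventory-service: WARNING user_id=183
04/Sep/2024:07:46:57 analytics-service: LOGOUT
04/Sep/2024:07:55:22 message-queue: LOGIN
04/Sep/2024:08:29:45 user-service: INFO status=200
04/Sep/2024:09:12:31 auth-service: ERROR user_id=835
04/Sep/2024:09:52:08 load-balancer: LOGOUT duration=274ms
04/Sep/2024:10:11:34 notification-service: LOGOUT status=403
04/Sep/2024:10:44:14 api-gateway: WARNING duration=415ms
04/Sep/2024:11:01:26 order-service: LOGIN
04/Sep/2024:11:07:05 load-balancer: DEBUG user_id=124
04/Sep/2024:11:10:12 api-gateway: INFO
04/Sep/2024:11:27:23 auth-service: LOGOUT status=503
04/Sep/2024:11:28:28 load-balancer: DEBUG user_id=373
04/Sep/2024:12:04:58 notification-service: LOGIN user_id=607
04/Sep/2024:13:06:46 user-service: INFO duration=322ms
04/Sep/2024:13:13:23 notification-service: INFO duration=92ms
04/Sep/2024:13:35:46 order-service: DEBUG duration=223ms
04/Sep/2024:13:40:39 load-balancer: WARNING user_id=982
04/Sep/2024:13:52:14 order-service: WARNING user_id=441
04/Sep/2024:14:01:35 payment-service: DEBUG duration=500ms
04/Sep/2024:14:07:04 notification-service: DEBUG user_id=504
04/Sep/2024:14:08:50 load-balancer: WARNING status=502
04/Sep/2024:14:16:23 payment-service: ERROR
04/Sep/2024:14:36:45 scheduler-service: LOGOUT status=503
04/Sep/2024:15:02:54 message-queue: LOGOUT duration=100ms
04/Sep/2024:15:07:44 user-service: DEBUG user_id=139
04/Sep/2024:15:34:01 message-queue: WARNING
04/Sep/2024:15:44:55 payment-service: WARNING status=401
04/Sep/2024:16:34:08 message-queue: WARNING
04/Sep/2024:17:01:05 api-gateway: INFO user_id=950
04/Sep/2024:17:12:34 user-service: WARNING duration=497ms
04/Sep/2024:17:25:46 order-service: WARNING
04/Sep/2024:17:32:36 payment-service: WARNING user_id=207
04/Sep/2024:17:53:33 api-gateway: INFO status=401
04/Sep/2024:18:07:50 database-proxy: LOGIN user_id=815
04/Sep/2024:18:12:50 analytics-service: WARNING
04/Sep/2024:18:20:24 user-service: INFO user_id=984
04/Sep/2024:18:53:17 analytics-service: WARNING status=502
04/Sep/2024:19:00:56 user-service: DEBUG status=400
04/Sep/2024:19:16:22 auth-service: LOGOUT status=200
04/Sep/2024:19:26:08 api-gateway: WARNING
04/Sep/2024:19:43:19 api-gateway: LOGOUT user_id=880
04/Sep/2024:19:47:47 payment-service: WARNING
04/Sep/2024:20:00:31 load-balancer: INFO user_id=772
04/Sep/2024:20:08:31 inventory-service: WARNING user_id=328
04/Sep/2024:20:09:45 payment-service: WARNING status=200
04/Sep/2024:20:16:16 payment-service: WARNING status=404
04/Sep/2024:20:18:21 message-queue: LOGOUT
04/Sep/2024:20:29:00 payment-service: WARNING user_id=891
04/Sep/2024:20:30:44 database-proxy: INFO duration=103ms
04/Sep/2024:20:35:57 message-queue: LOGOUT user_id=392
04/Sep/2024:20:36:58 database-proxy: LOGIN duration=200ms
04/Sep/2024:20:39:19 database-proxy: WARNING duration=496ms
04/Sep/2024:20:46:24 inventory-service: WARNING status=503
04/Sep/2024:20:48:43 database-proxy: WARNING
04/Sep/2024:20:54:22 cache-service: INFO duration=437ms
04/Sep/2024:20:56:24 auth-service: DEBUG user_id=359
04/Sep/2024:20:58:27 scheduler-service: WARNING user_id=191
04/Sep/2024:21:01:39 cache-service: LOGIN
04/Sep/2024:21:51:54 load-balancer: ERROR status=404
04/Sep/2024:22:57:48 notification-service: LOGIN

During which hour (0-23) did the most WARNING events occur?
20

To find the peak hour:

1. Group all WARNING events by hour
2. Count events in each hour
3. Find hour with maximum count
4. Peak hour: 20 (with 8 events)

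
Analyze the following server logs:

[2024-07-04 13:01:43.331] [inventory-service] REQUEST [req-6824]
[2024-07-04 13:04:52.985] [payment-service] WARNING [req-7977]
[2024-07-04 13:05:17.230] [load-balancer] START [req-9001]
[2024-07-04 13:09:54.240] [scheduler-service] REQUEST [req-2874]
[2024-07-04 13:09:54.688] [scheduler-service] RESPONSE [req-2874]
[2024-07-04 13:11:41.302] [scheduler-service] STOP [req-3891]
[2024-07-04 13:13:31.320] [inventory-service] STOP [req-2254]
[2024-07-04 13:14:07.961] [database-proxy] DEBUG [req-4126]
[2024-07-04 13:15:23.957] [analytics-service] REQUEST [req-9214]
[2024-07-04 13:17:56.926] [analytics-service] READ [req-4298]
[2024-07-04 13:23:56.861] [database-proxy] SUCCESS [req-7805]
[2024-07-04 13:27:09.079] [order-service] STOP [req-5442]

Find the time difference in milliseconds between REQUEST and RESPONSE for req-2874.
448

To calculate latency:

1. Find REQUEST with id req-2874: 2024-07-04 13:09:54.240
2. Find RESPONSE with id req-2874: 2024-07-04 13:09:54.688
3. Latency: 2024-07-04 13:09:54.688 - 2024-07-04 13:09:54.240 = 448ms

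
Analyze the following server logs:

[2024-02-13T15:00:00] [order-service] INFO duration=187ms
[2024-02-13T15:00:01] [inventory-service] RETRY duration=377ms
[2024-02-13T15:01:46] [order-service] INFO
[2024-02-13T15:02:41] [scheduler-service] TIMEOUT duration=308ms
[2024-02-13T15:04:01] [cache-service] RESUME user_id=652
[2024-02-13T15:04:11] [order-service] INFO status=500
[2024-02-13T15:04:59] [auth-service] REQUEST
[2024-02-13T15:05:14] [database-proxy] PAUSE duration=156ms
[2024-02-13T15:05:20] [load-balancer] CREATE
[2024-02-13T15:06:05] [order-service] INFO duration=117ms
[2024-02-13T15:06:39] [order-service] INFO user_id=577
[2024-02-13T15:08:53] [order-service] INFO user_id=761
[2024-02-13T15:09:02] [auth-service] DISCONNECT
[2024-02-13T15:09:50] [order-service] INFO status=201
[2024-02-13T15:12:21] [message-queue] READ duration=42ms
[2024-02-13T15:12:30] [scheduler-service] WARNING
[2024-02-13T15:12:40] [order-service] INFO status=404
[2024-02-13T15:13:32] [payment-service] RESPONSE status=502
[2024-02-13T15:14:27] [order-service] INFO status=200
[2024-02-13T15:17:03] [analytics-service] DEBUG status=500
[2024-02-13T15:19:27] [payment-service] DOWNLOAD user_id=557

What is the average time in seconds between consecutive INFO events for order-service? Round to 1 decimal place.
108.4

To calculate average interval:

1. Find all INFO events for order-service in order
2. Calculate time gaps between consecutive events
3. Compute mean of gaps: 867 / 8 = 108.4 seconds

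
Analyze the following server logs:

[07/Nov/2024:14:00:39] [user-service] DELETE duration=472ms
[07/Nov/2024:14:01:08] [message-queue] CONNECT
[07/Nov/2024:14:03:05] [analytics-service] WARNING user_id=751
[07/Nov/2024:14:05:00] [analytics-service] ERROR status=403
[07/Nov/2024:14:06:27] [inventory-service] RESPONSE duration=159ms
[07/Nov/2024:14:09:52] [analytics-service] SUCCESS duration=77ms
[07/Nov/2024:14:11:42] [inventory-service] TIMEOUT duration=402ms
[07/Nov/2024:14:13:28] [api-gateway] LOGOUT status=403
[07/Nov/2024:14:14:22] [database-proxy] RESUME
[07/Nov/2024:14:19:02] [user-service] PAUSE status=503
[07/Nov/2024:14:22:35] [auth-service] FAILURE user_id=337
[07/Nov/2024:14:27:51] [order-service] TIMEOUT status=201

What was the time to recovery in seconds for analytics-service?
292

To calculate recovery time:

1. Find ERROR event for analytics-service: 07/Nov/2024:14:05:00
2. Find next SUCCESS event for analytics-service: 07/Nov/2024:14:09:52
3. Recovery time: 07/Nov/2024:14:09:52 - 07/Nov/2024:14:05:00 = 292 seconds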